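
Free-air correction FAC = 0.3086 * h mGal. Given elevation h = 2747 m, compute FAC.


FAC = 0.3086 * h
= 0.3086 * 2747
= 847.7242 mGal

847.7242


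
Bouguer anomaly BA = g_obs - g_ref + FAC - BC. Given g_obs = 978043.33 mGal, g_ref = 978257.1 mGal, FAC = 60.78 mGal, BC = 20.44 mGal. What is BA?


BA = g_obs - g_ref + FAC - BC
= 978043.33 - 978257.1 + 60.78 - 20.44
= -173.43 mGal

-173.43


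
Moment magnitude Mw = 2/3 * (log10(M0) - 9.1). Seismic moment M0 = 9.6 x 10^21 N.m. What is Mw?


log10(M0) = log10(9.6 x 10^21) = 21.9823
Mw = 2/3 * (21.9823 - 9.1)
= 2/3 * 12.8823
= 8.59

8.59


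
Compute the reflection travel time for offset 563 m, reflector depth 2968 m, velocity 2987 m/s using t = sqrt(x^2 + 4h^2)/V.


x^2 + 4h^2 = 563^2 + 4*2968^2 = 316969 + 35236096 = 35553065
sqrt(35553065) = 5962.6391
t = 5962.6391 / 2987 = 1.9962 s

1.9962


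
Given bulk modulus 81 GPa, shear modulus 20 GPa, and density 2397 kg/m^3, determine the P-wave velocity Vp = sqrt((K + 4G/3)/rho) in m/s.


First compute the effective modulus:
K + 4G/3 = 81e9 + 4*20e9/3 = 107666666666.67 Pa
Then divide by density:
107666666666.67 / 2397 = 44917257.6832 Pa/(kg/m^3)
Take the square root:
Vp = sqrt(44917257.6832) = 6702.03 m/s

6702.03


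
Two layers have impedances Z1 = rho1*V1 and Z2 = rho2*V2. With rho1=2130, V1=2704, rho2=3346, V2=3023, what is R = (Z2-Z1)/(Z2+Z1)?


Z1 = 2130 * 2704 = 5759520
Z2 = 3346 * 3023 = 10114958
R = (10114958 - 5759520) / (10114958 + 5759520) = 4355438 / 15874478 = 0.2744

0.2744


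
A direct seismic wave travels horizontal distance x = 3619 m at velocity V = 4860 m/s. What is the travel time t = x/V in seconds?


t = x / V
= 3619 / 4860
= 0.7447 s

0.7447


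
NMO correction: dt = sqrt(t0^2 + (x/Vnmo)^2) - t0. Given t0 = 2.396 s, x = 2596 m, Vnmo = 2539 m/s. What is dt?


x/Vnmo = 2596/2539 = 1.02245
(x/Vnmo)^2 = 1.045404
t0^2 = 5.740816
sqrt(5.740816 + 1.045404) = 2.605037
dt = 2.605037 - 2.396 = 0.209037

0.209037


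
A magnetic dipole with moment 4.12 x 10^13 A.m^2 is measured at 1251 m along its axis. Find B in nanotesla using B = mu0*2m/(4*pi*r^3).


m = 4.12 x 10^13 = 41200000000000 A.m^2
2m = 82400000000000 A.m^2
r^3 = 1251^3 = 1957816251
B = (4pi*10^-7) * 82400000000000 / (4*pi * 1957816251) * 1e9
= 103546893.86232 / 24602644604.88 * 1e9
= 4208770.8669 nT

4208770.8669


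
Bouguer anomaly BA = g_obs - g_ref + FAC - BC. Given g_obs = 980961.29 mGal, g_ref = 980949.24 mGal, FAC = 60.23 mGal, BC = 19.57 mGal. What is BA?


BA = g_obs - g_ref + FAC - BC
= 980961.29 - 980949.24 + 60.23 - 19.57
= 52.71 mGal

52.71


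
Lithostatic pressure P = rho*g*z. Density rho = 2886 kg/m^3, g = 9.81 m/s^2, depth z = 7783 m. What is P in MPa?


P = rho * g * z / 1e6
= 2886 * 9.81 * 7783 / 1e6
= 220349649.78 / 1e6
= 220.3496 MPa

220.3496


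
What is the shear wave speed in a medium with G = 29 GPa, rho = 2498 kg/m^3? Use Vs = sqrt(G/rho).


Convert G to Pa: G = 29e9 Pa
Compute G/rho = 29e9 / 2498 = 11609287.4299
Vs = sqrt(11609287.4299) = 3407.24 m/s

3407.24


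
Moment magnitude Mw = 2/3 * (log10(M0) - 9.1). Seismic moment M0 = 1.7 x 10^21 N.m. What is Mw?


log10(M0) = log10(1.7 x 10^21) = 21.2304
Mw = 2/3 * (21.2304 - 9.1)
= 2/3 * 12.1304
= 8.09

8.09


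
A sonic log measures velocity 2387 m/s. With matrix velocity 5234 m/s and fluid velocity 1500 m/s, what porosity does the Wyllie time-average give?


1/V - 1/Vm = 1/2387 - 1/5234 = 0.00022788
1/Vf - 1/Vm = 1/1500 - 1/5234 = 0.00047561
phi = 0.00022788 / 0.00047561 = 0.4791

0.4791


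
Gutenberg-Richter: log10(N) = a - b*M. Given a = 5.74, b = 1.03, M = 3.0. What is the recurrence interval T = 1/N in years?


log10(N) = 5.74 - 1.03*3.0 = 2.65
N = 10^2.65 = 446.683592
T = 1/N = 1/446.683592 = 0.0022 years

0.0022


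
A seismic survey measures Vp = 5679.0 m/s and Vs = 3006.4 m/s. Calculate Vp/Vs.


Vp/Vs = 5679.0 / 3006.4
= 1.889

1.889


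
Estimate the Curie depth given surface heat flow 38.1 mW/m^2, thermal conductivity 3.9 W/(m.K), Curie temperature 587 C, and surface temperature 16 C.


T_Curie - T_surf = 587 - 16 = 571 C
Convert q to W/m^2: 38.1 mW/m^2 = 0.0381 W/m^2
d = 571 * 3.9 / 0.0381 = 58448.82 m

58448.82


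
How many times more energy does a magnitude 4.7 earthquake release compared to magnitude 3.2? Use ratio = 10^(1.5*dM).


M2 - M1 = 4.7 - 3.2 = 1.5
1.5 * 1.5 = 2.25
ratio = 10^2.25 = 177.83

177.83


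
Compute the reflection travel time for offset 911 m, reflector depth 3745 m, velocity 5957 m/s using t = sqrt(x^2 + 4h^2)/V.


x^2 + 4h^2 = 911^2 + 4*3745^2 = 829921 + 56100100 = 56930021
sqrt(56930021) = 7545.1985
t = 7545.1985 / 5957 = 1.2666 s

1.2666


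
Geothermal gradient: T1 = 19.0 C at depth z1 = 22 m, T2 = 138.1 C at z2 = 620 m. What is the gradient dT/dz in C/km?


dT = 138.1 - 19.0 = 119.1 C
dz = 620 - 22 = 598 m
gradient = dT/dz * 1000 = 119.1/598 * 1000 = 199.1639 C/km

199.1639


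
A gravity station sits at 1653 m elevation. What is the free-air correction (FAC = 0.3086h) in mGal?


FAC = 0.3086 * h
= 0.3086 * 1653
= 510.1158 mGal

510.1158


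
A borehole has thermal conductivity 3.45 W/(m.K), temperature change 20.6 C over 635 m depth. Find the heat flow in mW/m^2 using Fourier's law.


q = k * dT / dz * 1000
= 3.45 * 20.6 / 635 * 1000
= 0.111921 * 1000
= 111.9213 mW/m^2

111.9213


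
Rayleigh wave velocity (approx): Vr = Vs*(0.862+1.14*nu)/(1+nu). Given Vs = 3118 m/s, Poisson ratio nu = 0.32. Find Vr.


Numerator factor = 0.862 + 1.14*0.32 = 1.2268
Denominator = 1 + 0.32 = 1.32
Vr = 3118 * 1.2268 / 1.32 = 2897.85 m/s

2897.85


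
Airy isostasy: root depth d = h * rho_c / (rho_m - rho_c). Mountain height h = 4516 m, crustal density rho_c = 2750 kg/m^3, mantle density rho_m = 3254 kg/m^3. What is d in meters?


rho_m - rho_c = 3254 - 2750 = 504
d = 4516 * 2750 / 504
= 12419000 / 504
= 24640.87 m

24640.87


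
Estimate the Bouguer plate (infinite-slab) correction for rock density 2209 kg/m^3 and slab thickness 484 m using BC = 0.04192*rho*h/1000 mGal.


BC = 0.04192 * rho * h / 1000
= 0.04192 * 2209 * 484 / 1000
= 44.819 mGal

44.819


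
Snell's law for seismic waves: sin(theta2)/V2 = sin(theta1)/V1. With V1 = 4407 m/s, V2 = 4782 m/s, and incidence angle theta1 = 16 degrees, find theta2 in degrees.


sin(theta1) = sin(16 deg) = 0.275637
sin(theta2) = V2/V1 * sin(theta1) = 4782/4407 * 0.275637 = 0.299092
theta2 = arcsin(0.299092) = 17.4031 degrees

17.4031


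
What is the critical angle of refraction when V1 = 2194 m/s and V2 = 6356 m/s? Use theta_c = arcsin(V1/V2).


V1/V2 = 2194/6356 = 0.345186
theta_c = arcsin(0.345186) = 20.1931 degrees

20.1931


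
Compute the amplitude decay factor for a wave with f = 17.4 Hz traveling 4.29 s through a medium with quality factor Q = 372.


pi*f*t/Q = pi*17.4*4.29/372 = 0.630396
A/A0 = exp(-0.630396) = 0.532381

0.532381


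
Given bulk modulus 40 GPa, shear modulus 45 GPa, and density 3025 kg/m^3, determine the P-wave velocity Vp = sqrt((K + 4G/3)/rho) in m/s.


First compute the effective modulus:
K + 4G/3 = 40e9 + 4*45e9/3 = 100000000000.0 Pa
Then divide by density:
100000000000.0 / 3025 = 33057851.2397 Pa/(kg/m^3)
Take the square root:
Vp = sqrt(33057851.2397) = 5749.6 m/s

5749.6


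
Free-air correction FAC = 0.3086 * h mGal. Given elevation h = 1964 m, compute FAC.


FAC = 0.3086 * h
= 0.3086 * 1964
= 606.0904 mGal

606.0904


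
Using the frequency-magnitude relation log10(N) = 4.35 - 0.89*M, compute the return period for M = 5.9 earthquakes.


log10(N) = 4.35 - 0.89*5.9 = -0.901
N = 10^-0.901 = 0.125603
T = 1/N = 1/0.125603 = 7.9616 years

7.9616


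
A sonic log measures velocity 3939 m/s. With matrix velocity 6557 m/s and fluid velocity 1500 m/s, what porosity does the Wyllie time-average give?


1/V - 1/Vm = 1/3939 - 1/6557 = 0.00010136
1/Vf - 1/Vm = 1/1500 - 1/6557 = 0.00051416
phi = 0.00010136 / 0.00051416 = 0.1971

0.1971


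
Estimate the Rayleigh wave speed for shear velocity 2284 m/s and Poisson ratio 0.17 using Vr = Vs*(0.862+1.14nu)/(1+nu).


Numerator factor = 0.862 + 1.14*0.17 = 1.0558
Denominator = 1 + 0.17 = 1.17
Vr = 2284 * 1.0558 / 1.17 = 2061.07 m/s

2061.07


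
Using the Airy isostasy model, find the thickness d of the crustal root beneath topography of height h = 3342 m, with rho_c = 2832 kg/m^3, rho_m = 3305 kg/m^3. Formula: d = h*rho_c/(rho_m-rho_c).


rho_m - rho_c = 3305 - 2832 = 473
d = 3342 * 2832 / 473
= 9464544 / 473
= 20009.61 m

20009.61


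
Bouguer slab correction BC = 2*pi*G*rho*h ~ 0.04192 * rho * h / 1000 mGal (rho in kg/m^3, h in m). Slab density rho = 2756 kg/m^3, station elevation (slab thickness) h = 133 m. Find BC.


BC = 0.04192 * rho * h / 1000
= 0.04192 * 2756 * 133 / 1000
= 15.3657 mGal

15.3657


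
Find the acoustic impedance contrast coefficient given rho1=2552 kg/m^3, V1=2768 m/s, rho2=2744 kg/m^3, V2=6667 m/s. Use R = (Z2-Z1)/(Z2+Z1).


Z1 = 2552 * 2768 = 7063936
Z2 = 2744 * 6667 = 18294248
R = (18294248 - 7063936) / (18294248 + 7063936) = 11230312 / 25358184 = 0.4429

0.4429


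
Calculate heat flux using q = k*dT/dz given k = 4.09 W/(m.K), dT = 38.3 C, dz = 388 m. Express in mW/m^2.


q = k * dT / dz * 1000
= 4.09 * 38.3 / 388 * 1000
= 0.403729 * 1000
= 403.7294 mW/m^2

403.7294


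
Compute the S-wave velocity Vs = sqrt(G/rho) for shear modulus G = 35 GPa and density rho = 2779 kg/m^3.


Convert G to Pa: G = 35e9 Pa
Compute G/rho = 35e9 / 2779 = 12594458.4383
Vs = sqrt(12594458.4383) = 3548.87 m/s

3548.87


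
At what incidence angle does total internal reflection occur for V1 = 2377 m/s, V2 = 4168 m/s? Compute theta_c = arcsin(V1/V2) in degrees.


V1/V2 = 2377/4168 = 0.570298
theta_c = arcsin(0.570298) = 34.771 degrees

34.771


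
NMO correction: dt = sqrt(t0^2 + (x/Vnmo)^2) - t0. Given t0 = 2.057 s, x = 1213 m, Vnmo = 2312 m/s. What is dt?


x/Vnmo = 1213/2312 = 0.524654
(x/Vnmo)^2 = 0.275262
t0^2 = 4.231249
sqrt(4.231249 + 0.275262) = 2.122854
dt = 2.122854 - 2.057 = 0.065854

0.065854


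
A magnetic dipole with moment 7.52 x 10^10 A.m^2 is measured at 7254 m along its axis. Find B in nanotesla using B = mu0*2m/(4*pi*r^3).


m = 7.52 x 10^10 = 75200000000 A.m^2
2m = 150400000000 A.m^2
r^3 = 7254^3 = 381709223064
B = (4pi*10^-7) * 150400000000 / (4*pi * 381709223064) * 1e9
= 188998.21404 / 4796699563941.32 * 1e9
= 39.4017 nT

39.4017


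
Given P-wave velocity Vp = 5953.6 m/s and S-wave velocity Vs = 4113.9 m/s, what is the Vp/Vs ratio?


Vp/Vs = 5953.6 / 4113.9
= 1.4472

1.4472


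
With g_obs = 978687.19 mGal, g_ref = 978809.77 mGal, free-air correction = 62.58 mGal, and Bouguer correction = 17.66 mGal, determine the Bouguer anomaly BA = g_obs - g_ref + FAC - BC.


BA = g_obs - g_ref + FAC - BC
= 978687.19 - 978809.77 + 62.58 - 17.66
= -77.66 mGal

-77.66


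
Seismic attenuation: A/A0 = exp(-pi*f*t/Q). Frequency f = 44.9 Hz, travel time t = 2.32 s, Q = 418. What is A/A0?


pi*f*t/Q = pi*44.9*2.32/418 = 0.782903
A/A0 = exp(-0.782903) = 0.457077

0.457077


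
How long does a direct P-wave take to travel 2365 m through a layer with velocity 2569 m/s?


t = x / V
= 2365 / 2569
= 0.9206 s

0.9206


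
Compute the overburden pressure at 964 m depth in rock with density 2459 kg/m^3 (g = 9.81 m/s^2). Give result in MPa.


P = rho * g * z / 1e6
= 2459 * 9.81 * 964 / 1e6
= 23254369.56 / 1e6
= 23.2544 MPa

23.2544


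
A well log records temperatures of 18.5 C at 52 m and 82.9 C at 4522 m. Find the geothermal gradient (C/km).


dT = 82.9 - 18.5 = 64.4 C
dz = 4522 - 52 = 4470 m
gradient = dT/dz * 1000 = 64.4/4470 * 1000 = 14.4072 C/km

14.4072


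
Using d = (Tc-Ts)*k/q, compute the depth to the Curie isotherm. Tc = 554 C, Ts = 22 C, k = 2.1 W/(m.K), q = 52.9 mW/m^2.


T_Curie - T_surf = 554 - 22 = 532 C
Convert q to W/m^2: 52.9 mW/m^2 = 0.0529 W/m^2
d = 532 * 2.1 / 0.0529 = 21119.09 m

21119.09


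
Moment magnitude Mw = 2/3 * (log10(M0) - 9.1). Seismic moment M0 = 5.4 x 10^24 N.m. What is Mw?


log10(M0) = log10(5.4 x 10^24) = 24.7324
Mw = 2/3 * (24.7324 - 9.1)
= 2/3 * 15.6324
= 10.42

10.42


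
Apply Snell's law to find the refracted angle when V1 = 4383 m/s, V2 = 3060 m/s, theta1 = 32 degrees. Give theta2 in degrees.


sin(theta1) = sin(32 deg) = 0.529919
sin(theta2) = V2/V1 * sin(theta1) = 3060/4383 * 0.529919 = 0.369964
theta2 = arcsin(0.369964) = 21.7134 degrees

21.7134


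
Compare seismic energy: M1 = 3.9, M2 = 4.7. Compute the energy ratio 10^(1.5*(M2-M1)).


M2 - M1 = 4.7 - 3.9 = 0.8
1.5 * 0.8 = 1.2
ratio = 10^1.2 = 15.85

15.85


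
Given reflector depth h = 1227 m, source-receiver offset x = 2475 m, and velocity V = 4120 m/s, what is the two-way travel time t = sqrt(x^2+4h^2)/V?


x^2 + 4h^2 = 2475^2 + 4*1227^2 = 6125625 + 6022116 = 12147741
sqrt(12147741) = 3485.361
t = 3485.361 / 4120 = 0.846 s

0.846


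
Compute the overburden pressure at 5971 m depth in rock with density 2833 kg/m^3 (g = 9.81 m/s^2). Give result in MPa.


P = rho * g * z / 1e6
= 2833 * 9.81 * 5971 / 1e6
= 165944419.83 / 1e6
= 165.9444 MPa

165.9444


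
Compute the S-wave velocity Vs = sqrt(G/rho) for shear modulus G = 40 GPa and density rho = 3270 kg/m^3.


Convert G to Pa: G = 40e9 Pa
Compute G/rho = 40e9 / 3270 = 12232415.9021
Vs = sqrt(12232415.9021) = 3497.49 m/s

3497.49


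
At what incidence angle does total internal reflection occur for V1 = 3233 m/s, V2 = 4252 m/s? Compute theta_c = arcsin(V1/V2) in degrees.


V1/V2 = 3233/4252 = 0.760348
theta_c = arcsin(0.760348) = 49.4949 degrees

49.4949


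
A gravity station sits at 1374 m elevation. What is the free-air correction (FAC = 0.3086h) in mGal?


FAC = 0.3086 * h
= 0.3086 * 1374
= 424.0164 mGal

424.0164


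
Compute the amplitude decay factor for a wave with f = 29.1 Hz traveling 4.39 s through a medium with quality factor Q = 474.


pi*f*t/Q = pi*29.1*4.39/474 = 0.846699
A/A0 = exp(-0.846699) = 0.428828

0.428828


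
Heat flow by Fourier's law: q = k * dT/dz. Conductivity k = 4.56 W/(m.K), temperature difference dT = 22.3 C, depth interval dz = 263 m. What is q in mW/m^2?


q = k * dT / dz * 1000
= 4.56 * 22.3 / 263 * 1000
= 0.386646 * 1000
= 386.6464 mW/m^2

386.6464


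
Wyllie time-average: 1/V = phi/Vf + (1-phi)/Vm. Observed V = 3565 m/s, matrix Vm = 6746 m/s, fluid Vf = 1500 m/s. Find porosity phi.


1/V - 1/Vm = 1/3565 - 1/6746 = 0.00013227
1/Vf - 1/Vm = 1/1500 - 1/6746 = 0.00051843
phi = 0.00013227 / 0.00051843 = 0.2551

0.2551


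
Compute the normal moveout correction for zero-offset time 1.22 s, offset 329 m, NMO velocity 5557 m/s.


x/Vnmo = 329/5557 = 0.059205
(x/Vnmo)^2 = 0.003505
t0^2 = 1.4884
sqrt(1.4884 + 0.003505) = 1.221436
dt = 1.221436 - 1.22 = 0.001436

0.001436


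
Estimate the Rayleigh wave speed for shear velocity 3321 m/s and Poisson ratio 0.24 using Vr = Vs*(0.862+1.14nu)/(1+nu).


Numerator factor = 0.862 + 1.14*0.24 = 1.1356
Denominator = 1 + 0.24 = 1.24
Vr = 3321 * 1.1356 / 1.24 = 3041.39 m/s

3041.39


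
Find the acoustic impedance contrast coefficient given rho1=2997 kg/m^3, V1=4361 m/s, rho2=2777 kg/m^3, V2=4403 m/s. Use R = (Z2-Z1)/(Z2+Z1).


Z1 = 2997 * 4361 = 13069917
Z2 = 2777 * 4403 = 12227131
R = (12227131 - 13069917) / (12227131 + 13069917) = -842786 / 25297048 = -0.0333

-0.0333


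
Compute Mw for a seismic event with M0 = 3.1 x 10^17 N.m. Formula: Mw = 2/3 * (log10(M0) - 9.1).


log10(M0) = log10(3.1 x 10^17) = 17.4914
Mw = 2/3 * (17.4914 - 9.1)
= 2/3 * 8.3914
= 5.59

5.59


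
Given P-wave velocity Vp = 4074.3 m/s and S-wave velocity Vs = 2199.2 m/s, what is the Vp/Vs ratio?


Vp/Vs = 4074.3 / 2199.2
= 1.8526

1.8526


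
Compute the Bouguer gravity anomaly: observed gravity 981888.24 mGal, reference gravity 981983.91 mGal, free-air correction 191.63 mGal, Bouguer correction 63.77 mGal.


BA = g_obs - g_ref + FAC - BC
= 981888.24 - 981983.91 + 191.63 - 63.77
= 32.19 mGal

32.19


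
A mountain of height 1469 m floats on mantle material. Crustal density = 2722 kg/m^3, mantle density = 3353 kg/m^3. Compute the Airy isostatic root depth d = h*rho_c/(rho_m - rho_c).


rho_m - rho_c = 3353 - 2722 = 631
d = 1469 * 2722 / 631
= 3998618 / 631
= 6336.95 m

6336.95


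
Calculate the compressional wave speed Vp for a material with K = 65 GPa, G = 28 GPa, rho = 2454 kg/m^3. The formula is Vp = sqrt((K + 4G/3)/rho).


First compute the effective modulus:
K + 4G/3 = 65e9 + 4*28e9/3 = 102333333333.33 Pa
Then divide by density:
102333333333.33 / 2454 = 41700624.8302 Pa/(kg/m^3)
Take the square root:
Vp = sqrt(41700624.8302) = 6457.6 m/s

6457.6


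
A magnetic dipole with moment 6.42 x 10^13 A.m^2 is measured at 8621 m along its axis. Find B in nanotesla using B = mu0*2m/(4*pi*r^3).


m = 6.42 x 10^13 = 64200000000000 A.m^2
2m = 128400000000000 A.m^2
r^3 = 8621^3 = 640726867061
B = (4pi*10^-7) * 128400000000000 / (4*pi * 640726867061) * 1e9
= 161352198.688372 / 8051611274065.77 * 1e9
= 20039.7403 nT

20039.7403


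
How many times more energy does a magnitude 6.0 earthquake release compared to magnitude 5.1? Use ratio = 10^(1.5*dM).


M2 - M1 = 6.0 - 5.1 = 0.9
1.5 * 0.9 = 1.35
ratio = 10^1.35 = 22.39

22.39


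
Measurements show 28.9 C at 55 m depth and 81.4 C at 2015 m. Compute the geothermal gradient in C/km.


dT = 81.4 - 28.9 = 52.5 C
dz = 2015 - 55 = 1960 m
gradient = dT/dz * 1000 = 52.5/1960 * 1000 = 26.7857 C/km

26.7857


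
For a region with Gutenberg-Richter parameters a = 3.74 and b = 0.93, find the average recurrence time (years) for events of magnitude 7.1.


log10(N) = 3.74 - 0.93*7.1 = -2.863
N = 10^-2.863 = 0.001371
T = 1/N = 1/0.001371 = 729.4575 years

729.4575


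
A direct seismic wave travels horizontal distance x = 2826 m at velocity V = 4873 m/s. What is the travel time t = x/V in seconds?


t = x / V
= 2826 / 4873
= 0.5799 s

0.5799


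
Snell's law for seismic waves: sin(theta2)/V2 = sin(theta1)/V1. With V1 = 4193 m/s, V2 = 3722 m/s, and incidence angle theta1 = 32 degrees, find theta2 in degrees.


sin(theta1) = sin(32 deg) = 0.529919
sin(theta2) = V2/V1 * sin(theta1) = 3722/4193 * 0.529919 = 0.470393
theta2 = arcsin(0.470393) = 28.0598 degrees

28.0598


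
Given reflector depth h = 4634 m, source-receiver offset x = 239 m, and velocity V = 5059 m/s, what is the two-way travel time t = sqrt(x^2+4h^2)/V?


x^2 + 4h^2 = 239^2 + 4*4634^2 = 57121 + 85895824 = 85952945
sqrt(85952945) = 9271.0811
t = 9271.0811 / 5059 = 1.8326 s

1.8326


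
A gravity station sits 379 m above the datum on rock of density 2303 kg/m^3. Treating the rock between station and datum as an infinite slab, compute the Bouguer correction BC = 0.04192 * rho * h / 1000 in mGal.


BC = 0.04192 * rho * h / 1000
= 0.04192 * 2303 * 379 / 1000
= 36.5893 mGal

36.5893


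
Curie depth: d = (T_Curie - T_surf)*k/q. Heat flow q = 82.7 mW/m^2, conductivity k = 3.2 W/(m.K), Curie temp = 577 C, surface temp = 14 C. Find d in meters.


T_Curie - T_surf = 577 - 14 = 563 C
Convert q to W/m^2: 82.7 mW/m^2 = 0.0827 W/m^2
d = 563 * 3.2 / 0.0827 = 21784.76 m

21784.76


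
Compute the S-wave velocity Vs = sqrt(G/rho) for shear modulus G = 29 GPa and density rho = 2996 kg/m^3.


Convert G to Pa: G = 29e9 Pa
Compute G/rho = 29e9 / 2996 = 9679572.7637
Vs = sqrt(9679572.7637) = 3111.2 m/s

3111.2


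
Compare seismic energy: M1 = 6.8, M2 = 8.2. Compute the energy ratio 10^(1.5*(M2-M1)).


M2 - M1 = 8.2 - 6.8 = 1.4
1.5 * 1.4 = 2.1
ratio = 10^2.1 = 125.89

125.89


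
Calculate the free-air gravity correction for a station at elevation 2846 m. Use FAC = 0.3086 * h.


FAC = 0.3086 * h
= 0.3086 * 2846
= 878.2756 mGal

878.2756


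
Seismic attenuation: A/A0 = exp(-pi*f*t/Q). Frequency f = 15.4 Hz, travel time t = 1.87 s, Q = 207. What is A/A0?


pi*f*t/Q = pi*15.4*1.87/207 = 0.437061
A/A0 = exp(-0.437061) = 0.645932

0.645932


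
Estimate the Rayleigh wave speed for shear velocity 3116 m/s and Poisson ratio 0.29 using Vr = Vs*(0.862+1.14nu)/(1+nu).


Numerator factor = 0.862 + 1.14*0.29 = 1.1926
Denominator = 1 + 0.29 = 1.29
Vr = 3116 * 1.1926 / 1.29 = 2880.73 m/s

2880.73


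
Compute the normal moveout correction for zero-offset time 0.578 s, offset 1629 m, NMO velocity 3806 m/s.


x/Vnmo = 1629/3806 = 0.428008
(x/Vnmo)^2 = 0.183191
t0^2 = 0.334084
sqrt(0.334084 + 0.183191) = 0.719218
dt = 0.719218 - 0.578 = 0.141218

0.141218


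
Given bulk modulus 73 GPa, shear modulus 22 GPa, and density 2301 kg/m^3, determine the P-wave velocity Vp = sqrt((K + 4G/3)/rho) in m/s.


First compute the effective modulus:
K + 4G/3 = 73e9 + 4*22e9/3 = 102333333333.33 Pa
Then divide by density:
102333333333.33 / 2301 = 44473417.3548 Pa/(kg/m^3)
Take the square root:
Vp = sqrt(44473417.3548) = 6668.84 m/s

6668.84


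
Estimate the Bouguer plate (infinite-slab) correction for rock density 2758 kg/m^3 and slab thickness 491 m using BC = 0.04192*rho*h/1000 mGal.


BC = 0.04192 * rho * h / 1000
= 0.04192 * 2758 * 491 / 1000
= 56.7671 mGal

56.7671


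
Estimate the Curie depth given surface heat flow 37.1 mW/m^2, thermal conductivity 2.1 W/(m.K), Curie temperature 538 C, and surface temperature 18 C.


T_Curie - T_surf = 538 - 18 = 520 C
Convert q to W/m^2: 37.1 mW/m^2 = 0.0371 W/m^2
d = 520 * 2.1 / 0.0371 = 29433.96 m

29433.96


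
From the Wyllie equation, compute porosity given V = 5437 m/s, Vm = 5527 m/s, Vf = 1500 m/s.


1/V - 1/Vm = 1/5437 - 1/5527 = 2.99e-06
1/Vf - 1/Vm = 1/1500 - 1/5527 = 0.00048574
phi = 2.99e-06 / 0.00048574 = 0.0062

0.0062


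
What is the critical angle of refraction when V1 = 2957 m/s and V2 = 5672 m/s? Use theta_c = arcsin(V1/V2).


V1/V2 = 2957/5672 = 0.521333
theta_c = arcsin(0.521333) = 31.4217 degrees

31.4217


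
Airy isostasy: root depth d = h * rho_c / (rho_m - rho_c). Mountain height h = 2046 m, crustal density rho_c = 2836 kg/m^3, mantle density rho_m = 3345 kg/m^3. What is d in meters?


rho_m - rho_c = 3345 - 2836 = 509
d = 2046 * 2836 / 509
= 5802456 / 509
= 11399.72 m

11399.72


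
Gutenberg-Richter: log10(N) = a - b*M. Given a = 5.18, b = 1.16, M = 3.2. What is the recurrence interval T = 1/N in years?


log10(N) = 5.18 - 1.16*3.2 = 1.468
N = 10^1.468 = 29.376497
T = 1/N = 1/29.376497 = 0.034 years

0.034


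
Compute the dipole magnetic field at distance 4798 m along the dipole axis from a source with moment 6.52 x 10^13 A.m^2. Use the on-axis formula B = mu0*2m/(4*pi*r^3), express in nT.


m = 6.52 x 10^13 = 65200000000000 A.m^2
2m = 130400000000000 A.m^2
r^3 = 4798^3 = 110453817592
B = (4pi*10^-7) * 130400000000000 / (4*pi * 110453817592) * 1e9
= 163865472.811244 / 1388003607631.9 * 1e9
= 118058.3911 nT

118058.3911


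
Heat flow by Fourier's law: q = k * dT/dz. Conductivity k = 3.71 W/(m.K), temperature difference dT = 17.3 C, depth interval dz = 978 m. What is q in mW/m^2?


q = k * dT / dz * 1000
= 3.71 * 17.3 / 978 * 1000
= 0.065627 * 1000
= 65.6268 mW/m^2

65.6268


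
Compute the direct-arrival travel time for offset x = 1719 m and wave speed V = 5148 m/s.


t = x / V
= 1719 / 5148
= 0.3339 s

0.3339


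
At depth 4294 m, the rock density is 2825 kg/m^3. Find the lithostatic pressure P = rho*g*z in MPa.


P = rho * g * z / 1e6
= 2825 * 9.81 * 4294 / 1e6
= 119000695.5 / 1e6
= 119.0007 MPa

119.0007


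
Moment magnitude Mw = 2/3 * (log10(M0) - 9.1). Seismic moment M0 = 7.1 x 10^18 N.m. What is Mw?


log10(M0) = log10(7.1 x 10^18) = 18.8513
Mw = 2/3 * (18.8513 - 9.1)
= 2/3 * 9.7513
= 6.5

6.5


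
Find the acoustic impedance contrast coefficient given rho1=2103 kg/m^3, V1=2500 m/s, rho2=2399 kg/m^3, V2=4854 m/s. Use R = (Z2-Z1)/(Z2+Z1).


Z1 = 2103 * 2500 = 5257500
Z2 = 2399 * 4854 = 11644746
R = (11644746 - 5257500) / (11644746 + 5257500) = 6387246 / 16902246 = 0.3779

0.3779


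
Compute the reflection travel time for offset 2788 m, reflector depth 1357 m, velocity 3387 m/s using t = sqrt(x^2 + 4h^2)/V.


x^2 + 4h^2 = 2788^2 + 4*1357^2 = 7772944 + 7365796 = 15138740
sqrt(15138740) = 3890.8534
t = 3890.8534 / 3387 = 1.1488 s

1.1488


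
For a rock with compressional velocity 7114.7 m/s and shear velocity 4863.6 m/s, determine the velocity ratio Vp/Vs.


Vp/Vs = 7114.7 / 4863.6
= 1.4628

1.4628


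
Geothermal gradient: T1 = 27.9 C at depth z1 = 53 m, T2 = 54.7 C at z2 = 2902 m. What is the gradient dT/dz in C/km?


dT = 54.7 - 27.9 = 26.8 C
dz = 2902 - 53 = 2849 m
gradient = dT/dz * 1000 = 26.8/2849 * 1000 = 9.4068 C/km

9.4068


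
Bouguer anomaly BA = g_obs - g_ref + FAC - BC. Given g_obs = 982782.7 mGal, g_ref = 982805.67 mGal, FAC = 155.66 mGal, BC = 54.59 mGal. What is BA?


BA = g_obs - g_ref + FAC - BC
= 982782.7 - 982805.67 + 155.66 - 54.59
= 78.1 mGal

78.1


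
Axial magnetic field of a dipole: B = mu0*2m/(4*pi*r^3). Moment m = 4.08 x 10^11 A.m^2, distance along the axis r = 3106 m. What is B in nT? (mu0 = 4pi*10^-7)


m = 4.08 x 10^11 = 408000000000 A.m^2
2m = 816000000000 A.m^2
r^3 = 3106^3 = 29964315016
B = (4pi*10^-7) * 816000000000 / (4*pi * 29964315016) * 1e9
= 1025415.842132 / 376542687696.46 * 1e9
= 2723.2393 nT

2723.2393


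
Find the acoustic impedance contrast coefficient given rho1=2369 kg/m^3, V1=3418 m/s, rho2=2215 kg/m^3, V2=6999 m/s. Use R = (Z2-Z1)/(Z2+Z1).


Z1 = 2369 * 3418 = 8097242
Z2 = 2215 * 6999 = 15502785
R = (15502785 - 8097242) / (15502785 + 8097242) = 7405543 / 23600027 = 0.3138

0.3138


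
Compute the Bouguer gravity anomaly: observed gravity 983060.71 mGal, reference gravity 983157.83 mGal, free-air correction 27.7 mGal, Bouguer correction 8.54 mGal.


BA = g_obs - g_ref + FAC - BC
= 983060.71 - 983157.83 + 27.7 - 8.54
= -77.96 mGal

-77.96


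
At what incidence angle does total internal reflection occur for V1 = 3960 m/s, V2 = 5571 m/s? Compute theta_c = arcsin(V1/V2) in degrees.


V1/V2 = 3960/5571 = 0.710824
theta_c = arcsin(0.710824) = 45.302 degrees

45.302


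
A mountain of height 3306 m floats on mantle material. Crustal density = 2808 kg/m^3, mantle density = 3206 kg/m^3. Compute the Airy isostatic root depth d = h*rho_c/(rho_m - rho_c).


rho_m - rho_c = 3206 - 2808 = 398
d = 3306 * 2808 / 398
= 9283248 / 398
= 23324.74 m

23324.74


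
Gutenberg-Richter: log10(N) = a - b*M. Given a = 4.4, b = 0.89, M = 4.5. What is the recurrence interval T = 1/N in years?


log10(N) = 4.4 - 0.89*4.5 = 0.395
N = 10^0.395 = 2.483133
T = 1/N = 1/2.483133 = 0.4027 years

0.4027


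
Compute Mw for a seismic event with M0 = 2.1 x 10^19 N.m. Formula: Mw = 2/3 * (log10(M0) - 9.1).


log10(M0) = log10(2.1 x 10^19) = 19.3222
Mw = 2/3 * (19.3222 - 9.1)
= 2/3 * 10.2222
= 6.81

6.81


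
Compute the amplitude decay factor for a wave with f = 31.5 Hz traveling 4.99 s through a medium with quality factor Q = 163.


pi*f*t/Q = pi*31.5*4.99/163 = 3.029517
A/A0 = exp(-3.029517) = 0.048339

0.048339


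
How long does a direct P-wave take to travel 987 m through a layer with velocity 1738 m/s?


t = x / V
= 987 / 1738
= 0.5679 s

0.5679


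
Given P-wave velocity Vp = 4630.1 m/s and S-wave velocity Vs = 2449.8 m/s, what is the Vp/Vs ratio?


Vp/Vs = 4630.1 / 2449.8
= 1.89

1.89


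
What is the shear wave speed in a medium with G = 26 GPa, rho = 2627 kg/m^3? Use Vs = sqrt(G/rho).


Convert G to Pa: G = 26e9 Pa
Compute G/rho = 26e9 / 2627 = 9897221.1648
Vs = sqrt(9897221.1648) = 3145.98 m/s

3145.98


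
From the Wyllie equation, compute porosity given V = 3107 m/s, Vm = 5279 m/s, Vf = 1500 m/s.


1/V - 1/Vm = 1/3107 - 1/5279 = 0.00013242
1/Vf - 1/Vm = 1/1500 - 1/5279 = 0.00047724
phi = 0.00013242 / 0.00047724 = 0.2775

0.2775


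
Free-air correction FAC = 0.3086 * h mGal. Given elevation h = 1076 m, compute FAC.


FAC = 0.3086 * h
= 0.3086 * 1076
= 332.0536 mGal

332.0536


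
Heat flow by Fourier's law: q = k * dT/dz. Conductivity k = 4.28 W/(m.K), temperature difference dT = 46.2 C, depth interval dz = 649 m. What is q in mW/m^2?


q = k * dT / dz * 1000
= 4.28 * 46.2 / 649 * 1000
= 0.304678 * 1000
= 304.678 mW/m^2

304.678


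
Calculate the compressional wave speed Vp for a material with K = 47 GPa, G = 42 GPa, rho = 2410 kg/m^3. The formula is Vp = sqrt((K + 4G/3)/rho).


First compute the effective modulus:
K + 4G/3 = 47e9 + 4*42e9/3 = 103000000000.0 Pa
Then divide by density:
103000000000.0 / 2410 = 42738589.2116 Pa/(kg/m^3)
Take the square root:
Vp = sqrt(42738589.2116) = 6537.48 m/s

6537.48


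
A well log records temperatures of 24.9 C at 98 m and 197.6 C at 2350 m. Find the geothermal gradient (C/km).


dT = 197.6 - 24.9 = 172.7 C
dz = 2350 - 98 = 2252 m
gradient = dT/dz * 1000 = 172.7/2252 * 1000 = 76.6874 C/km

76.6874


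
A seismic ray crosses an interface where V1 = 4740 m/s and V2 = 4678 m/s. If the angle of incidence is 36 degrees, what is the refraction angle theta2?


sin(theta1) = sin(36 deg) = 0.587785
sin(theta2) = V2/V1 * sin(theta1) = 4678/4740 * 0.587785 = 0.580097
theta2 = arcsin(0.580097) = 35.4574 degrees

35.4574


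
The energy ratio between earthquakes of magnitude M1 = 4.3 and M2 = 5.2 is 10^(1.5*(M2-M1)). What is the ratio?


M2 - M1 = 5.2 - 4.3 = 0.9
1.5 * 0.9 = 1.35
ratio = 10^1.35 = 22.39

22.39


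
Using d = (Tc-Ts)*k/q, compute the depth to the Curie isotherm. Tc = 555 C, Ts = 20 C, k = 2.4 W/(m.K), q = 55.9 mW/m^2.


T_Curie - T_surf = 555 - 20 = 535 C
Convert q to W/m^2: 55.9 mW/m^2 = 0.0559 W/m^2
d = 535 * 2.4 / 0.0559 = 22969.59 m

22969.59


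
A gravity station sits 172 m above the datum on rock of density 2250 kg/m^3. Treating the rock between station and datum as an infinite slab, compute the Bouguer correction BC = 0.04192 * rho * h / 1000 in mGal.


BC = 0.04192 * rho * h / 1000
= 0.04192 * 2250 * 172 / 1000
= 16.223 mGal

16.223


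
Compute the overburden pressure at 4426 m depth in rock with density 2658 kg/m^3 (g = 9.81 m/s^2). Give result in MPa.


P = rho * g * z / 1e6
= 2658 * 9.81 * 4426 / 1e6
= 115407861.48 / 1e6
= 115.4079 MPa

115.4079


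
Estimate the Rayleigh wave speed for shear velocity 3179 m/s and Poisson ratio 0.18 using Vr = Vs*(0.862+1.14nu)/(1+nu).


Numerator factor = 0.862 + 1.14*0.18 = 1.0672
Denominator = 1 + 0.18 = 1.18
Vr = 3179 * 1.0672 / 1.18 = 2875.11 m/s

2875.11


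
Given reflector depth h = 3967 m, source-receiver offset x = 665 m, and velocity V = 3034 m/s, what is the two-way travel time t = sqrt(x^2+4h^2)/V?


x^2 + 4h^2 = 665^2 + 4*3967^2 = 442225 + 62948356 = 63390581
sqrt(63390581) = 7961.8202
t = 7961.8202 / 3034 = 2.6242 s

2.6242


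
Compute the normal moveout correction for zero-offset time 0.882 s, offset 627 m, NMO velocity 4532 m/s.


x/Vnmo = 627/4532 = 0.13835
(x/Vnmo)^2 = 0.019141
t0^2 = 0.777924
sqrt(0.777924 + 0.019141) = 0.892785
dt = 0.892785 - 0.882 = 0.010785

0.010785


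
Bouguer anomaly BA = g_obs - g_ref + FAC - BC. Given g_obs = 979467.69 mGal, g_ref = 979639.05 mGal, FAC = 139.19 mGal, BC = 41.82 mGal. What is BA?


BA = g_obs - g_ref + FAC - BC
= 979467.69 - 979639.05 + 139.19 - 41.82
= -73.99 mGal

-73.99


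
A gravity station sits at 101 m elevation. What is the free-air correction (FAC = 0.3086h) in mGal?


FAC = 0.3086 * h
= 0.3086 * 101
= 31.1686 mGal

31.1686


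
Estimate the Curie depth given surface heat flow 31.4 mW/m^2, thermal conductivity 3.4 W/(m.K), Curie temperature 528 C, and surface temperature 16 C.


T_Curie - T_surf = 528 - 16 = 512 C
Convert q to W/m^2: 31.4 mW/m^2 = 0.0314 W/m^2
d = 512 * 3.4 / 0.0314 = 55439.49 m

55439.49


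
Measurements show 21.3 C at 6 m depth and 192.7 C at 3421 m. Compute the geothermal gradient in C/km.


dT = 192.7 - 21.3 = 171.4 C
dz = 3421 - 6 = 3415 m
gradient = dT/dz * 1000 = 171.4/3415 * 1000 = 50.1903 C/km

50.1903


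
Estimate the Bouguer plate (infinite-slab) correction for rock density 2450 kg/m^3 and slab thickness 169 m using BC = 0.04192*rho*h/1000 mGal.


BC = 0.04192 * rho * h / 1000
= 0.04192 * 2450 * 169 / 1000
= 17.357 mGal

17.357


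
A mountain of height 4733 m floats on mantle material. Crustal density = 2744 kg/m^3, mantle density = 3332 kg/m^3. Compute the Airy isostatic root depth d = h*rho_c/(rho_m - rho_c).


rho_m - rho_c = 3332 - 2744 = 588
d = 4733 * 2744 / 588
= 12987352 / 588
= 22087.33 m

22087.33


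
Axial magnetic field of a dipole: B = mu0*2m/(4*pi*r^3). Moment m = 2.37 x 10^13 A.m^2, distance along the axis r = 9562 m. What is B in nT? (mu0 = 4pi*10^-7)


m = 2.37 x 10^13 = 23700000000000 A.m^2
2m = 47400000000000 A.m^2
r^3 = 9562^3 = 874271292328
B = (4pi*10^-7) * 47400000000000 / (4*pi * 874271292328) * 1e9
= 59564596.712062 / 10986417076888.4 * 1e9
= 5421.6581 nT

5421.6581


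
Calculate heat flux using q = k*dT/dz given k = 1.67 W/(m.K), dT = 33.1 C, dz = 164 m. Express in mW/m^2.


q = k * dT / dz * 1000
= 1.67 * 33.1 / 164 * 1000
= 0.337055 * 1000
= 337.0549 mW/m^2

337.0549


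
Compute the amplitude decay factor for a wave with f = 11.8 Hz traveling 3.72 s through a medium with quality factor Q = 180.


pi*f*t/Q = pi*11.8*3.72/180 = 0.76613
A/A0 = exp(-0.76613) = 0.464809

0.464809


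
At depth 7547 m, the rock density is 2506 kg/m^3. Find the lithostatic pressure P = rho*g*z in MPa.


P = rho * g * z / 1e6
= 2506 * 9.81 * 7547 / 1e6
= 185534391.42 / 1e6
= 185.5344 MPa

185.5344


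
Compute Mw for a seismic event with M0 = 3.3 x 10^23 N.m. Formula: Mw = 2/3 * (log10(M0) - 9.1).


log10(M0) = log10(3.3 x 10^23) = 23.5185
Mw = 2/3 * (23.5185 - 9.1)
= 2/3 * 14.4185
= 9.61

9.61


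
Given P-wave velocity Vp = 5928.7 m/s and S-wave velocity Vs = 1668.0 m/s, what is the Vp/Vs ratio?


Vp/Vs = 5928.7 / 1668.0
= 3.5544

3.5544


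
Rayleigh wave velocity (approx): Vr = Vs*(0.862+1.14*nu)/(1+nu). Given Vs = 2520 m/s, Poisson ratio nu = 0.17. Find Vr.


Numerator factor = 0.862 + 1.14*0.17 = 1.0558
Denominator = 1 + 0.17 = 1.17
Vr = 2520 * 1.0558 / 1.17 = 2274.03 m/s

2274.03


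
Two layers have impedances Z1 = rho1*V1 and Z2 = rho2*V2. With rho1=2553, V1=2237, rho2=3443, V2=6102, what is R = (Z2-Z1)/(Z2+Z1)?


Z1 = 2553 * 2237 = 5711061
Z2 = 3443 * 6102 = 21009186
R = (21009186 - 5711061) / (21009186 + 5711061) = 15298125 / 26720247 = 0.5725

0.5725


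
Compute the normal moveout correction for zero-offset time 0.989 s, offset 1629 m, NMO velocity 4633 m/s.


x/Vnmo = 1629/4633 = 0.351608
(x/Vnmo)^2 = 0.123628
t0^2 = 0.978121
sqrt(0.978121 + 0.123628) = 1.049642
dt = 1.049642 - 0.989 = 0.060642

0.060642


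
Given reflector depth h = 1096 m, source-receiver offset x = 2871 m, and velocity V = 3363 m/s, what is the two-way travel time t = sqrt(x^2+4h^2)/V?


x^2 + 4h^2 = 2871^2 + 4*1096^2 = 8242641 + 4804864 = 13047505
sqrt(13047505) = 3612.133
t = 3612.133 / 3363 = 1.0741 s

1.0741


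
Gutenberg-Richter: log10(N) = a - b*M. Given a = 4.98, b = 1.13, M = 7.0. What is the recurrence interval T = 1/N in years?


log10(N) = 4.98 - 1.13*7.0 = -2.93
N = 10^-2.93 = 0.001175
T = 1/N = 1/0.001175 = 851.138 years

851.138


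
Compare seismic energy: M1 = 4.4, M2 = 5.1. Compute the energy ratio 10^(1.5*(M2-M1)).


M2 - M1 = 5.1 - 4.4 = 0.7
1.5 * 0.7 = 1.05
ratio = 10^1.05 = 11.22

11.22


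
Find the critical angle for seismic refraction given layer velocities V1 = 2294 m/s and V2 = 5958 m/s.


V1/V2 = 2294/5958 = 0.385029
theta_c = arcsin(0.385029) = 22.6455 degrees

22.6455


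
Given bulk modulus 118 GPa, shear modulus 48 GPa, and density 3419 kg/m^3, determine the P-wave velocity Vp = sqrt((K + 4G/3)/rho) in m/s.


First compute the effective modulus:
K + 4G/3 = 118e9 + 4*48e9/3 = 182000000000.0 Pa
Then divide by density:
182000000000.0 / 3419 = 53231939.1635 Pa/(kg/m^3)
Take the square root:
Vp = sqrt(53231939.1635) = 7296.02 m/s

7296.02


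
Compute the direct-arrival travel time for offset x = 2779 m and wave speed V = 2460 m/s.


t = x / V
= 2779 / 2460
= 1.1297 s

1.1297


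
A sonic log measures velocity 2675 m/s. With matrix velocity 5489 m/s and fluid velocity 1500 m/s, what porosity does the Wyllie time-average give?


1/V - 1/Vm = 1/2675 - 1/5489 = 0.00019165
1/Vf - 1/Vm = 1/1500 - 1/5489 = 0.00048448
phi = 0.00019165 / 0.00048448 = 0.3956

0.3956


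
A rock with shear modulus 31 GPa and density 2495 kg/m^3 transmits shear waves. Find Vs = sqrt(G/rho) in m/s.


Convert G to Pa: G = 31e9 Pa
Compute G/rho = 31e9 / 2495 = 12424849.6994
Vs = sqrt(12424849.6994) = 3524.89 m/s

3524.89


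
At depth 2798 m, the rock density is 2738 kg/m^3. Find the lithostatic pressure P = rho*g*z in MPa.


P = rho * g * z / 1e6
= 2738 * 9.81 * 2798 / 1e6
= 75153664.44 / 1e6
= 75.1537 MPa

75.1537


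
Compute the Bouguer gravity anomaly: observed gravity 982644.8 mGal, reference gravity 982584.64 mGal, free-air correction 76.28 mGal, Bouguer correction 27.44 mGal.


BA = g_obs - g_ref + FAC - BC
= 982644.8 - 982584.64 + 76.28 - 27.44
= 109.0 mGal

109.0


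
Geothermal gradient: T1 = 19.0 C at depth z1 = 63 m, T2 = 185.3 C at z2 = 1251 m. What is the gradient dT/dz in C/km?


dT = 185.3 - 19.0 = 166.3 C
dz = 1251 - 63 = 1188 m
gradient = dT/dz * 1000 = 166.3/1188 * 1000 = 139.9832 C/km

139.9832


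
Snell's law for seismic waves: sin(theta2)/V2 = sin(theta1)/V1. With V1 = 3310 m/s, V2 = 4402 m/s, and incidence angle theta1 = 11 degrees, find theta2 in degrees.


sin(theta1) = sin(11 deg) = 0.190809
sin(theta2) = V2/V1 * sin(theta1) = 4402/3310 * 0.190809 = 0.253759
theta2 = arcsin(0.253759) = 14.7 degrees

14.7


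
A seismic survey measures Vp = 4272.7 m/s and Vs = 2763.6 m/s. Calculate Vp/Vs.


Vp/Vs = 4272.7 / 2763.6
= 1.5461

1.5461


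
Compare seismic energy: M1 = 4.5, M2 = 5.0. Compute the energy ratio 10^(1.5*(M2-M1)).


M2 - M1 = 5.0 - 4.5 = 0.5
1.5 * 0.5 = 0.75
ratio = 10^0.75 = 5.62

5.62


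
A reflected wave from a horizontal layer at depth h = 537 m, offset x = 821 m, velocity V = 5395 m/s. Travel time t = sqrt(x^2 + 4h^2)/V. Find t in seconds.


x^2 + 4h^2 = 821^2 + 4*537^2 = 674041 + 1153476 = 1827517
sqrt(1827517) = 1351.8569
t = 1351.8569 / 5395 = 0.2506 s

0.2506


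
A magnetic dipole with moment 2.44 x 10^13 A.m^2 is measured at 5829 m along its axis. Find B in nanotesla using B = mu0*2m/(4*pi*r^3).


m = 2.44 x 10^13 = 24400000000000 A.m^2
2m = 48800000000000 A.m^2
r^3 = 5829^3 = 198053337789
B = (4pi*10^-7) * 48800000000000 / (4*pi * 198053337789) * 1e9
= 61323888.598073 / 2488811644067.44 * 1e9
= 24639.8271 nT

24639.8271


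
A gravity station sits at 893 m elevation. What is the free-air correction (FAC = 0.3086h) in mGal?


FAC = 0.3086 * h
= 0.3086 * 893
= 275.5798 mGal

275.5798


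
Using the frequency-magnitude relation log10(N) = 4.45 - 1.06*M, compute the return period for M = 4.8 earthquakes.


log10(N) = 4.45 - 1.06*4.8 = -0.638
N = 10^-0.638 = 0.230144
T = 1/N = 1/0.230144 = 4.3451 years

4.3451


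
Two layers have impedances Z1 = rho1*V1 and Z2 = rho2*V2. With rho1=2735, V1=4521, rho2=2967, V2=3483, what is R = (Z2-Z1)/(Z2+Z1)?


Z1 = 2735 * 4521 = 12364935
Z2 = 2967 * 3483 = 10334061
R = (10334061 - 12364935) / (10334061 + 12364935) = -2030874 / 22698996 = -0.0895

-0.0895


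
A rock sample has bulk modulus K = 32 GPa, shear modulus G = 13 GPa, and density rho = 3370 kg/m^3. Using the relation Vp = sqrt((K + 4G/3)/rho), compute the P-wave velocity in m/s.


First compute the effective modulus:
K + 4G/3 = 32e9 + 4*13e9/3 = 49333333333.33 Pa
Then divide by density:
49333333333.33 / 3370 = 14638971.3155 Pa/(kg/m^3)
Take the square root:
Vp = sqrt(14638971.3155) = 3826.09 m/s

3826.09


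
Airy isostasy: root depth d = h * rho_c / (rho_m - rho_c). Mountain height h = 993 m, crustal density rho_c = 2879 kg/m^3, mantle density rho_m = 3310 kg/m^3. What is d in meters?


rho_m - rho_c = 3310 - 2879 = 431
d = 993 * 2879 / 431
= 2858847 / 431
= 6633.06 m

6633.06
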